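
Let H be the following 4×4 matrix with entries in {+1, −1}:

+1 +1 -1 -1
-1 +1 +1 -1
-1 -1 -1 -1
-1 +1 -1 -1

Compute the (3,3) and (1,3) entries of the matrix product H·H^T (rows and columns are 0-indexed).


Row 1 of H: [-1, 1, 1, -1].
Row 3 of H: [-1, 1, -1, -1].
(H·H^T)[3][3] = Σ_j H[3][j]·H[3][j] = (-1)² + (1)² + (-1)² + (-1)² = 1 + 1 + 1 + 1 = 4.
(H·H^T)[1][3] = Σ_j H[1][j]·H[3][j] = (-1)·(-1) + (1)·(1) + (1)·(-1) + (-1)·(-1) = 1 + 1 + -1 + 1 = 2.
Rows 1 and 3 are not orthogonal (dot product = 2 ≠ 0), so H is not a Hadamard matrix.

(3,3) entry = 4; (1,3) entry = 2.


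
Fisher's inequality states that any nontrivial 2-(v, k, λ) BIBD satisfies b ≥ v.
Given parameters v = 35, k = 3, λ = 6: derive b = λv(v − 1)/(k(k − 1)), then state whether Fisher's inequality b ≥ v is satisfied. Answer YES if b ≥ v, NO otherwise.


r = λ(v − 1)/(k − 1) = 6·34/2 = 102.
b = vr/k = 35·102/3 = 1190.
Fisher's inequality: b ≥ v ⇔ 1190 ≥ 35? YES.

YES


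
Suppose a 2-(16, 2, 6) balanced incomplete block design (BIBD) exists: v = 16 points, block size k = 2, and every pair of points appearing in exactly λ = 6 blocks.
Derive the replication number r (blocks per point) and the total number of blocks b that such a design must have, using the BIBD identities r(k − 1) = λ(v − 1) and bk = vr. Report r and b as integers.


Any 2-(v, k, λ) BIBD satisfies two necessary conditions:
  (i)  Each point sits in r blocks, and counting incidences through any fixed point gives r(k − 1) = λ(v − 1), so r = λ(v − 1)/(k − 1).
  (ii) Total incidences bk = vr, so b = vr/k.
Step 1: r = λ(v − 1)/(k − 1) = 6·(16 − 1)/(2 − 1) = 6·15/1 = 90/1 = 90.
Step 2: b = vr/k = 16·90/2 = 1440/2 = 720.
Check integrality: r = 90 ∈ Z ✓, b = 720 ∈ Z ✓.
(These identities are necessary conditions: they determine r and b for any design with these parameters, but do not by themselves prove that one exists.)

r = 90, b = 720.


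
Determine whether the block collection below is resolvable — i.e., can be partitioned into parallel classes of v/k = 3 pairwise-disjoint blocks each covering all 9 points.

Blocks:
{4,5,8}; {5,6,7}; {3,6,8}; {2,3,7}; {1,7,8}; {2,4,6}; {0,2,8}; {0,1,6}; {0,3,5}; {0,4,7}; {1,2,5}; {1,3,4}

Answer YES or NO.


v = 9, block size k = 3, number of blocks = 12.
For resolvability, blocks must partition into parallel classes of size v/k = 3.
Total blocks must therefore be a multiple of 3: 12 = 3·4 + 0 ⇒ divisible ✓.
Greedy packing gives 4 candidate class(es). Each should be a full parallel class (size 3, covers all 9 points).
  Class 1 (3 blocks): {4,5,8}; {2,3,7}; {0,1,6}. Points covered: [0, 1, 2, 3, 4, 5, 6, 7, 8].
  Class 2 (3 blocks): {5,6,7}; {0,2,8}; {1,3,4}. Points covered: [0, 1, 2, 3, 4, 5, 6, 7, 8].
  Class 3 (3 blocks): {3,6,8}; {0,4,7}; {1,2,5}. Points covered: [0, 1, 2, 3, 4, 5, 6, 7, 8].
  Class 4 (3 blocks): {1,7,8}; {2,4,6}; {0,3,5}. Points covered: [0, 1, 2, 3, 4, 5, 6, 7, 8].
All classes full (size 3)? YES. All classes cover every point? YES.
Resolvable? YES.

YES


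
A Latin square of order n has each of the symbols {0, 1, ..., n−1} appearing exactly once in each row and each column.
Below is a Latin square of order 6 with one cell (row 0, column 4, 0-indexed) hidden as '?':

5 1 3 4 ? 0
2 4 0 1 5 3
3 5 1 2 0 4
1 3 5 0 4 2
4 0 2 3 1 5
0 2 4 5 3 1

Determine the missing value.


Row 0 contains symbols [0, 1, 3, 4, 5] — missing [2].
Column 4 contains symbols [0, 1, 3, 4, 5] — missing [2].
The missing symbol must appear in both missing sets; intersection = [2].
Therefore the hidden value is 2.

Missing value = 2.


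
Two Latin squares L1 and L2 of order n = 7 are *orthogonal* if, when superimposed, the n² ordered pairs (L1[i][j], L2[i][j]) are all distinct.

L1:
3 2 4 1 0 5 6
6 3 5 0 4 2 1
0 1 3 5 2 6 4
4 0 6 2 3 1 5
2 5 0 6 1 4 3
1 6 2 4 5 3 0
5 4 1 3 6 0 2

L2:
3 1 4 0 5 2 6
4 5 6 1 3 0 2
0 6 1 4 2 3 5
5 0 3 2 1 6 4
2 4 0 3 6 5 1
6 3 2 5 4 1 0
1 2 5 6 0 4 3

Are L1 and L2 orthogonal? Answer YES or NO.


Form the n² = 49 superimposed pairs (L1[i][j], L2[i][j]), row by row (rows and columns indexed from 0):
row 0: (3,3) (2,1) (4,4) (1,0) (0,5) (5,2) (6,6)
row 1: (6,4) (3,5) (5,6) (0,1) (4,3) (2,0) (1,2)
row 2: (0,0) (1,6) (3,1) (5,4) (2,2) (6,3) (4,5)
row 3: (4,5) (0,0) (6,3) (2,2) (3,1) (1,6) (5,4)
row 4: (2,2) (5,4) (0,0) (6,3) (1,6) (4,5) (3,1)
row 5: (1,6) (6,3) (2,2) (4,5) (5,4) (3,1) (0,0)
row 6: (5,1) (4,2) (1,5) (3,6) (6,0) (0,4) (2,3)
Orthogonality requires all 49 pairs distinct.
But the pair (4,5) repeats: cell (2,6) has L1 = 4, L2 = 5, and cell (3,0) has L1 = 4, L2 = 5.
A repeated pair means some other pair never occurs (only 28 distinct pairs out of 49), so the squares are not orthogonal.
Conclusion: NO.

NO


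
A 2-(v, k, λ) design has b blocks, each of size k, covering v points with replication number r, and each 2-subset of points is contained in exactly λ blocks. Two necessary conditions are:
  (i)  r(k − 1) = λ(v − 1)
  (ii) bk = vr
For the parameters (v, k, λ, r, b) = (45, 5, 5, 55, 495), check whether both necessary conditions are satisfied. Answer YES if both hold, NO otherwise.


Condition (i): r(k − 1) = 55·4 = 220; λ(v − 1) = 5·44 = 220. Match? YES.
Condition (ii): bk = 495·5 = 2475; vr = 45·55 = 2475. Match? YES.
Both conditions hold? YES.

YES


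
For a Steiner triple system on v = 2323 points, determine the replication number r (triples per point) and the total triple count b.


An STS(v) is a 2-(v, 3, 1) BIBD: block size k = 3, λ = 1.
Replication: r(k − 1) = λ(v − 1) ⇒ r·2 = 2323 − 1 = 2322 ⇒ r = 1161.
Block count: bk = vr ⇒ b·3 = 2323·1161 = 2697003 ⇒ b = 899001.

r = 1161, b = 899001.


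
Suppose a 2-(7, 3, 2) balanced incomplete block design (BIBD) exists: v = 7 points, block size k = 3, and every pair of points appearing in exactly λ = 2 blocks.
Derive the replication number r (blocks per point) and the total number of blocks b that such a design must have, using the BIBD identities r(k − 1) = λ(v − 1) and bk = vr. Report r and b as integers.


Any 2-(v, k, λ) BIBD satisfies two necessary conditions:
  (i)  Each point sits in r blocks, and counting incidences through any fixed point gives r(k − 1) = λ(v − 1), so r = λ(v − 1)/(k − 1).
  (ii) Total incidences bk = vr, so b = vr/k.
Step 1: r = λ(v − 1)/(k − 1) = 2·(7 − 1)/(3 − 1) = 2·6/2 = 12/2 = 6.
Step 2: b = vr/k = 7·6/3 = 42/3 = 14.
Check integrality: r = 6 ∈ Z ✓, b = 14 ∈ Z ✓.
(These identities are necessary conditions: they determine r and b for any design with these parameters, but do not by themselves prove that one exists.)

r = 6, b = 14.


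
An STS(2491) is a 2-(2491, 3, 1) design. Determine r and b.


An STS(v) is a 2-(v, 3, 1) BIBD: block size k = 3, λ = 1.
Replication: r(k − 1) = λ(v − 1) ⇒ r·2 = 2491 − 1 = 2490 ⇒ r = 1245.
Block count: b = v(v − 1)/6 = 2491·2490/6 = 6202590/6 = 1033765.
(Check via bk = vr: 1033765·3 = 3101295 = 2491·1245 = 3101295 ✓.)

r = 1245, b = 1033765.


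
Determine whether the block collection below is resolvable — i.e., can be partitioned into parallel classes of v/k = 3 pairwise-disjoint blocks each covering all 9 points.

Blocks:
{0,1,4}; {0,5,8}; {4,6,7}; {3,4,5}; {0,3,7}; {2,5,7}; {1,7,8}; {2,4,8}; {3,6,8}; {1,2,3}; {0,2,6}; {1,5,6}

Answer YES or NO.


v = 9, block size k = 3, number of blocks = 12.
For resolvability, blocks must partition into parallel classes of size v/k = 3.
Total blocks must therefore be a multiple of 3: 12 = 3·4 + 0 ⇒ divisible ✓.
Greedy packing gives 4 candidate class(es). Each should be a full parallel class (size 3, covers all 9 points).
  Class 1 (3 blocks): {0,1,4}; {2,5,7}; {3,6,8}. Points covered: [0, 1, 2, 3, 4, 5, 6, 7, 8].
  Class 2 (3 blocks): {0,5,8}; {4,6,7}; {1,2,3}. Points covered: [0, 1, 2, 3, 4, 5, 6, 7, 8].
  Class 3 (3 blocks): {3,4,5}; {1,7,8}; {0,2,6}. Points covered: [0, 1, 2, 3, 4, 5, 6, 7, 8].
  Class 4 (3 blocks): {0,3,7}; {2,4,8}; {1,5,6}. Points covered: [0, 1, 2, 3, 4, 5, 6, 7, 8].
All classes full (size 3)? YES. All classes cover every point? YES.
Resolvable? YES.

YES


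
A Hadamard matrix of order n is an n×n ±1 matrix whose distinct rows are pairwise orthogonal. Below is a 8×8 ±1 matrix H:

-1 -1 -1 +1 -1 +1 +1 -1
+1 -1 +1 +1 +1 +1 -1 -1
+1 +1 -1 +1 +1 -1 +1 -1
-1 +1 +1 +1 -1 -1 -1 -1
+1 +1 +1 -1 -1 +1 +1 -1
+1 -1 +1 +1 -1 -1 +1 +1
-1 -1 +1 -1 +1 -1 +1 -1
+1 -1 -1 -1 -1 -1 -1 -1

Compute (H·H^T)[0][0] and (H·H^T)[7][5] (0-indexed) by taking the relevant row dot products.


Row 0 of H: [-1, -1, -1, 1, -1, 1, 1, -1].
Row 5 of H: [1, -1, 1, 1, -1, -1, 1, 1].
Row 7 of H: [1, -1, -1, -1, -1, -1, -1, -1].
(H·H^T)[0][0] = Σ_j H[0][j]·H[0][j] = (-1)² + (-1)² + (-1)² + (1)² + (-1)² + (1)² + (1)² + (-1)² = 1 + 1 + 1 + 1 + 1 + 1 + 1 + 1 = 8.
(H·H^T)[7][5] = Σ_j H[7][j]·H[5][j] = (1)·(1) + (-1)·(-1) + (-1)·(1) + (-1)·(1) + (-1)·(-1) + (-1)·(-1) + (-1)·(1) + (-1)·(1) = 1 + 1 + -1 + -1 + 1 + 1 + -1 + -1 = 0.
So rows 7 and 5 are orthogonal; the diagonal entry equals n = 8.

(0,0) entry = 8; (7,5) entry = 0.


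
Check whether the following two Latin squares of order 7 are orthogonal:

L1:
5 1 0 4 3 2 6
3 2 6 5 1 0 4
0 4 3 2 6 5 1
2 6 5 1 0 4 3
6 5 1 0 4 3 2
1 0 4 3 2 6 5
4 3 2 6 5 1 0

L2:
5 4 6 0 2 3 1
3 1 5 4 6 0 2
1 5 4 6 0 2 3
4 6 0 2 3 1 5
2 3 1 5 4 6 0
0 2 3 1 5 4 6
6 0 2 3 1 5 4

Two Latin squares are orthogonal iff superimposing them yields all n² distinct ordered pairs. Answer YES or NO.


Form the n² = 49 superimposed pairs (L1[i][j], L2[i][j]), row by row (rows and columns indexed from 0):
row 0: (5,5) (1,4) (0,6) (4,0) (3,2) (2,3) (6,1)
row 1: (3,3) (2,1) (6,5) (5,4) (1,6) (0,0) (4,2)
row 2: (0,1) (4,5) (3,4) (2,6) (6,0) (5,2) (1,3)
row 3: (2,4) (6,6) (5,0) (1,2) (0,3) (4,1) (3,5)
row 4: (6,2) (5,3) (1,1) (0,5) (4,4) (3,6) (2,0)
row 5: (1,0) (0,2) (4,3) (3,1) (2,5) (6,4) (5,6)
row 6: (4,6) (3,0) (2,2) (6,3) (5,1) (1,5) (0,4)
Orthogonality requires all 49 pairs distinct.
Check by first coordinate: for each symbol s of L1, list the L2 entries in the n cells where L1 = s; they must all differ.
  L1 = 0: L2 entries (in reading order) 6, 0, 1, 3, 5, 2, 4 — all 7 distinct ✓
  L1 = 1: L2 entries (in reading order) 4, 6, 3, 2, 1, 0, 5 — all 7 distinct ✓
  L1 = 2: L2 entries (in reading order) 3, 1, 6, 4, 0, 5, 2 — all 7 distinct ✓
  L1 = 3: L2 entries (in reading order) 2, 3, 4, 5, 6, 1, 0 — all 7 distinct ✓
  L1 = 4: L2 entries (in reading order) 0, 2, 5, 1, 4, 3, 6 — all 7 distinct ✓
  L1 = 5: L2 entries (in reading order) 5, 4, 2, 0, 3, 6, 1 — all 7 distinct ✓
  L1 = 6: L2 entries (in reading order) 1, 5, 0, 6, 2, 4, 3 — all 7 distinct ✓
Every symbol of L1 meets every symbol of L2 exactly once, so all 49 pairs are distinct (49 of 49).
Conclusion: YES.

YES


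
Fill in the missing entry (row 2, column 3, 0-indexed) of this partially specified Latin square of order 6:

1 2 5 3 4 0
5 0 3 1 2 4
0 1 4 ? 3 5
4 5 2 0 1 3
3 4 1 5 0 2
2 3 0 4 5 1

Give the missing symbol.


Row 2 contains symbols [0, 1, 3, 4, 5] — missing [2].
Column 3 contains symbols [0, 1, 3, 4, 5] — missing [2].
The missing symbol must appear in both missing sets; intersection = [2].
Therefore the hidden value is 2.

Missing value = 2.


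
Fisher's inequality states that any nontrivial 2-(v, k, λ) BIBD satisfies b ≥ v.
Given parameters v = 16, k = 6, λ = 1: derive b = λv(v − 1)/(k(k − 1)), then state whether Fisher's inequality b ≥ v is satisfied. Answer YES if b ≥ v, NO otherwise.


b = λv(v − 1)/(k(k − 1)) = 1·16·15/(6·5) = 240/30 = 8.
Compare with v = 16: b < v, so Fisher's inequality fails.

NO


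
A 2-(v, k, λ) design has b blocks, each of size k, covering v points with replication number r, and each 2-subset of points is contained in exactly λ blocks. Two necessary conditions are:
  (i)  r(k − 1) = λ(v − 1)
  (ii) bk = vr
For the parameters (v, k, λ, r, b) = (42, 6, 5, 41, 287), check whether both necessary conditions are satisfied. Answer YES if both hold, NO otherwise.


Condition (i): r(k − 1) = 41·5 = 205; λ(v − 1) = 5·41 = 205. Match? YES.
Condition (ii): bk = 287·6 = 1722; vr = 42·41 = 1722. Match? YES.
Both conditions hold? YES.

YES


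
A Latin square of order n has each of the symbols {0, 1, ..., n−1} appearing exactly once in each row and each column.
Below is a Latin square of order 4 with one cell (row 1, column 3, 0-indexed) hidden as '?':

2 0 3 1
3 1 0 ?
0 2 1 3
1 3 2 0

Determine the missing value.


Row 1 contains symbols [0, 1, 3] — missing [2].
Column 3 contains symbols [0, 1, 3] — missing [2].
The missing symbol must appear in both missing sets; intersection = [2].
Therefore the hidden value is 2.

Missing value = 2.


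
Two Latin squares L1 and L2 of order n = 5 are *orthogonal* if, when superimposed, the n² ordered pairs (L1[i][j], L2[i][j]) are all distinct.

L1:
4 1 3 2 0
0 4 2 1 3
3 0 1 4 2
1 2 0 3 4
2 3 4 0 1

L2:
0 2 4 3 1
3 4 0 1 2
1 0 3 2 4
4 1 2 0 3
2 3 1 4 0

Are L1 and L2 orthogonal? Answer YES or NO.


Form the n² = 25 superimposed pairs (L1[i][j], L2[i][j]), row by row (rows and columns indexed from 0):
row 0: (4,0) (1,2) (3,4) (2,3) (0,1)
row 1: (0,3) (4,4) (2,0) (1,1) (3,2)
row 2: (3,1) (0,0) (1,3) (4,2) (2,4)
row 3: (1,4) (2,1) (0,2) (3,0) (4,3)
row 4: (2,2) (3,3) (4,1) (0,4) (1,0)
Orthogonality requires all 25 pairs distinct.
Check by first coordinate: for each symbol s of L1, list the L2 entries in the n cells where L1 = s; they must all differ.
  L1 = 0: L2 entries (in reading order) 1, 3, 0, 2, 4 — all 5 distinct ✓
  L1 = 1: L2 entries (in reading order) 2, 1, 3, 4, 0 — all 5 distinct ✓
  L1 = 2: L2 entries (in reading order) 3, 0, 4, 1, 2 — all 5 distinct ✓
  L1 = 3: L2 entries (in reading order) 4, 2, 1, 0, 3 — all 5 distinct ✓
  L1 = 4: L2 entries (in reading order) 0, 4, 2, 3, 1 — all 5 distinct ✓
Every symbol of L1 meets every symbol of L2 exactly once, so all 25 pairs are distinct (25 of 25).
Conclusion: YES.

YES


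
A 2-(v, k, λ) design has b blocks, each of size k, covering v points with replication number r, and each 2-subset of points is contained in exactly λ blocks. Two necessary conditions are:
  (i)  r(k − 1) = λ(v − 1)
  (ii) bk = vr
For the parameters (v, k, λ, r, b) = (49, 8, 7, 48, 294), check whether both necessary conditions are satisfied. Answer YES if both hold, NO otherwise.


Condition (i): r(k − 1) = 48·7 = 336; λ(v − 1) = 7·48 = 336. Match? YES.
Condition (ii): bk = 294·8 = 2352; vr = 49·48 = 2352. Match? YES.
Both conditions hold? YES.

YES


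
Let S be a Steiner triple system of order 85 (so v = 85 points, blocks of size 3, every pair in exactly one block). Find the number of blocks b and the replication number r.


An STS(v) is a 2-(v, 3, 1) BIBD: block size k = 3, λ = 1.
Replication: r(k − 1) = λ(v − 1) ⇒ r·2 = 85 − 1 = 84 ⇒ r = 42.
Block count: b = v(v − 1)/6 = 85·84/6 = 7140/6 = 1190.
(Check via bk = vr: 1190·3 = 3570 = 85·42 = 3570 ✓.)

r = 42, b = 1190.


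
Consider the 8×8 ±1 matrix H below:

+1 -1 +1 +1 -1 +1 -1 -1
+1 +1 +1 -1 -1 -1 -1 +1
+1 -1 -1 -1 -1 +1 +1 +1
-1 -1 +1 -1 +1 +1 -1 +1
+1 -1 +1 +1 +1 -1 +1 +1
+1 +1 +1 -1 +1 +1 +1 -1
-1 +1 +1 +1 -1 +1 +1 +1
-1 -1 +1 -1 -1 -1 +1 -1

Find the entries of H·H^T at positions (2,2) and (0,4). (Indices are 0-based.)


Row 0 of H: [1, -1, 1, 1, -1, 1, -1, -1].
Row 2 of H: [1, -1, -1, -1, -1, 1, 1, 1].
Row 4 of H: [1, -1, 1, 1, 1, -1, 1, 1].
(H·H^T)[2][2] = Σ_j H[2][j]·H[2][j] = (1)² + (-1)² + (-1)² + (-1)² + (-1)² + (1)² + (1)² + (1)² = 1 + 1 + 1 + 1 + 1 + 1 + 1 + 1 = 8.
(H·H^T)[0][4] = Σ_j H[0][j]·H[4][j] = (1)·(1) + (-1)·(-1) + (1)·(1) + (1)·(1) + (-1)·(1) + (1)·(-1) + (-1)·(1) + (-1)·(1) = 1 + 1 + 1 + 1 + -1 + -1 + -1 + -1 = 0.
So rows 0 and 4 are orthogonal; the diagonal entry equals n = 8.

(2,2) entry = 8; (0,4) entry = 0.


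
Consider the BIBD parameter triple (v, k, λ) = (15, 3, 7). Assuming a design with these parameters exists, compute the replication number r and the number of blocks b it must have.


Any 2-(v, k, λ) BIBD satisfies two necessary conditions:
  (i)  Each point sits in r blocks, and counting incidences through any fixed point gives r(k − 1) = λ(v − 1), so r = λ(v − 1)/(k − 1).
  (ii) Total incidences bk = vr, so b = vr/k.
Step 1: r = λ(v − 1)/(k − 1) = 7·(15 − 1)/(3 − 1) = 7·14/2 = 98/2 = 49.
Step 2: b = vr/k = 15·49/3 = 735/3 = 245.
Check integrality: r = 49 ∈ Z ✓, b = 245 ∈ Z ✓.
(These identities are necessary conditions: they determine r and b for any design with these parameters, but do not by themselves prove that one exists.)

r = 49, b = 245.


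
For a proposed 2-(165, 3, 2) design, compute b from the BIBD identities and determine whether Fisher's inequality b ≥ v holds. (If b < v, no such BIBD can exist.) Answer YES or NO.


b = λv(v − 1)/(k(k − 1)) = 2·165·164/(3·2) = 54120/6 = 9020.
Compare with v = 165: b ≥ v, so Fisher's inequality holds.

YES


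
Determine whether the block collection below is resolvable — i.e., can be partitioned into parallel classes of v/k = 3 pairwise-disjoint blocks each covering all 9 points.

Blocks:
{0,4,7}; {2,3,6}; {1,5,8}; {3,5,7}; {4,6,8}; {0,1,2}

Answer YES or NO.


v = 9, block size k = 3, number of blocks = 6.
For resolvability, blocks must partition into parallel classes of size v/k = 3.
Total blocks must therefore be a multiple of 3: 6 = 3·2 + 0 ⇒ divisible ✓.
Greedy packing gives 2 candidate class(es). Each should be a full parallel class (size 3, covers all 9 points).
  Class 1 (3 blocks): {0,4,7}; {2,3,6}; {1,5,8}. Points covered: [0, 1, 2, 3, 4, 5, 6, 7, 8].
  Class 2 (3 blocks): {3,5,7}; {4,6,8}; {0,1,2}. Points covered: [0, 1, 2, 3, 4, 5, 6, 7, 8].
All classes full (size 3)? YES. All classes cover every point? YES.
Resolvable? YES.

YES


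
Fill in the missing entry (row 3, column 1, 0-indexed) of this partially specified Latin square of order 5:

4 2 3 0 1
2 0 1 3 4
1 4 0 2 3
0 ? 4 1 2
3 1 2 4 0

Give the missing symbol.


Row 3 contains symbols [0, 1, 2, 4] — missing [3].
Column 1 contains symbols [0, 1, 2, 4] — missing [3].
The missing symbol must appear in both missing sets; intersection = [3].
Therefore the hidden value is 3.

Missing value = 3.


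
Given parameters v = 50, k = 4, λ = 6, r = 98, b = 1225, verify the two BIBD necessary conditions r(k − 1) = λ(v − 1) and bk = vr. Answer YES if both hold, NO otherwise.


Condition (i): r(k − 1) = 98·3 = 294; λ(v − 1) = 6·49 = 294. Match? YES.
Condition (ii): bk = 1225·4 = 4900; vr = 50·98 = 4900. Match? YES.
Both conditions hold? YES.

YES


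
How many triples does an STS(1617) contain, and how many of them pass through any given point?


An STS(v) is a 2-(v, 3, 1) BIBD: block size k = 3, λ = 1.
Replication: r(k − 1) = λ(v − 1) ⇒ r·2 = 1617 − 1 = 1616 ⇒ r = 808.
Block count: b = v(v − 1)/6 = 1617·1616/6 = 2613072/6 = 435512.

r = 808, b = 435512.


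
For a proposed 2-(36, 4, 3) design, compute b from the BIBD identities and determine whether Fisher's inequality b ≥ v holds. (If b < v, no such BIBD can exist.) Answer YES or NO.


b = λv(v − 1)/(k(k − 1)) = 3·36·35/(4·3) = 3780/12 = 315.
Compare with v = 36: b ≥ v, so Fisher's inequality holds.

YES


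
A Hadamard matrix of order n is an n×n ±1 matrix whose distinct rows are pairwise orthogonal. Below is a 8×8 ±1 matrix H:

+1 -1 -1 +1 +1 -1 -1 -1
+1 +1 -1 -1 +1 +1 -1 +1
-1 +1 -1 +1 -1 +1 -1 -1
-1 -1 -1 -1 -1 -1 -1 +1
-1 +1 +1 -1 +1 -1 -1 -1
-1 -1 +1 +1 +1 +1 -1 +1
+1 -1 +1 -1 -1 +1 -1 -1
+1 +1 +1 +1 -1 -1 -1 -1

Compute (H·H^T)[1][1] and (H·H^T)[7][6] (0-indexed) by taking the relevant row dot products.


Row 1 of H: [1, 1, -1, -1, 1, 1, -1, 1].
Row 6 of H: [1, -1, 1, -1, -1, 1, -1, -1].
Row 7 of H: [1, 1, 1, 1, -1, -1, -1, -1].
(H·H^T)[1][1] = Σ_j H[1][j]·H[1][j] = (1)² + (1)² + (-1)² + (-1)² + (1)² + (1)² + (-1)² + (1)² = 1 + 1 + 1 + 1 + 1 + 1 + 1 + 1 = 8.
(H·H^T)[7][6] = Σ_j H[7][j]·H[6][j] = (1)·(1) + (1)·(-1) + (1)·(1) + (1)·(-1) + (-1)·(-1) + (-1)·(1) + (-1)·(-1) + (-1)·(-1) = 1 + -1 + 1 + -1 + 1 + -1 + 1 + 1 = 2.
Rows 7 and 6 are not orthogonal (dot product = 2 ≠ 0), so H is not a Hadamard matrix.

(1,1) entry = 8; (7,6) entry = 2.


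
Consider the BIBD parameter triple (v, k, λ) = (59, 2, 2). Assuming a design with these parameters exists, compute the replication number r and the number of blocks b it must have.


Any 2-(v, k, λ) BIBD satisfies two necessary conditions:
  (i)  Each point sits in r blocks, and counting incidences through any fixed point gives r(k − 1) = λ(v − 1), so r = λ(v − 1)/(k − 1).
  (ii) Total incidences bk = vr, so b = vr/k.
Step 1: r = λ(v − 1)/(k − 1) = 2·(59 − 1)/(2 − 1) = 2·58/1 = 116/1 = 116.
Step 2: b = vr/k = 59·116/2 = 6844/2 = 3422.
Check integrality: r = 116 ∈ Z ✓, b = 3422 ∈ Z ✓.
(These identities are necessary conditions: they determine r and b for any design with these parameters, but do not by themselves prove that one exists.)

r = 116, b = 3422.


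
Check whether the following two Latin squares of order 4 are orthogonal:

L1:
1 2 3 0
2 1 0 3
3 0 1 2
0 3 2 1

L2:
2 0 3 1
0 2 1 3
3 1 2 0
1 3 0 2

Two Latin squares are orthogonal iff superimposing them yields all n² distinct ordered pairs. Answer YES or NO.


Form the n² = 16 superimposed pairs (L1[i][j], L2[i][j]), row by row (rows and columns indexed from 0):
row 0: (1,2) (2,0) (3,3) (0,1)
row 1: (2,0) (1,2) (0,1) (3,3)
row 2: (3,3) (0,1) (1,2) (2,0)
row 3: (0,1) (3,3) (2,0) (1,2)
Orthogonality requires all 16 pairs distinct.
But the pair (2,0) repeats: cell (0,1) has L1 = 2, L2 = 0, and cell (1,0) has L1 = 2, L2 = 0.
A repeated pair means some other pair never occurs (only 4 distinct pairs out of 16), so the squares are not orthogonal.
Conclusion: NO.

NO


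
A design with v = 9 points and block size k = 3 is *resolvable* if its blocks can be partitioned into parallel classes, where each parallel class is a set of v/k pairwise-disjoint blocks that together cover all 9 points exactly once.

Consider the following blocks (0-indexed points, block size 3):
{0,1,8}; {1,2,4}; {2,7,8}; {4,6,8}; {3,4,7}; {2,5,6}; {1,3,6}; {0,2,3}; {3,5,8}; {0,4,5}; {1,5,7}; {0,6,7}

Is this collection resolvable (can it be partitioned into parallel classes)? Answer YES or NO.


v = 9, block size k = 3, number of blocks = 12.
For resolvability, blocks must partition into parallel classes of size v/k = 3.
Total blocks must therefore be a multiple of 3: 12 = 3·4 + 0 ⇒ divisible ✓.
Greedy packing gives 4 candidate class(es). Each should be a full parallel class (size 3, covers all 9 points).
  Class 1 (3 blocks): {0,1,8}; {3,4,7}; {2,5,6}. Points covered: [0, 1, 2, 3, 4, 5, 6, 7, 8].
  Class 2 (3 blocks): {1,2,4}; {3,5,8}; {0,6,7}. Points covered: [0, 1, 2, 3, 4, 5, 6, 7, 8].
  Class 3 (3 blocks): {2,7,8}; {1,3,6}; {0,4,5}. Points covered: [0, 1, 2, 3, 4, 5, 6, 7, 8].
  Class 4 (3 blocks): {4,6,8}; {0,2,3}; {1,5,7}. Points covered: [0, 1, 2, 3, 4, 5, 6, 7, 8].
All classes full (size 3)? YES. All classes cover every point? YES.
Resolvable? YES.

YES


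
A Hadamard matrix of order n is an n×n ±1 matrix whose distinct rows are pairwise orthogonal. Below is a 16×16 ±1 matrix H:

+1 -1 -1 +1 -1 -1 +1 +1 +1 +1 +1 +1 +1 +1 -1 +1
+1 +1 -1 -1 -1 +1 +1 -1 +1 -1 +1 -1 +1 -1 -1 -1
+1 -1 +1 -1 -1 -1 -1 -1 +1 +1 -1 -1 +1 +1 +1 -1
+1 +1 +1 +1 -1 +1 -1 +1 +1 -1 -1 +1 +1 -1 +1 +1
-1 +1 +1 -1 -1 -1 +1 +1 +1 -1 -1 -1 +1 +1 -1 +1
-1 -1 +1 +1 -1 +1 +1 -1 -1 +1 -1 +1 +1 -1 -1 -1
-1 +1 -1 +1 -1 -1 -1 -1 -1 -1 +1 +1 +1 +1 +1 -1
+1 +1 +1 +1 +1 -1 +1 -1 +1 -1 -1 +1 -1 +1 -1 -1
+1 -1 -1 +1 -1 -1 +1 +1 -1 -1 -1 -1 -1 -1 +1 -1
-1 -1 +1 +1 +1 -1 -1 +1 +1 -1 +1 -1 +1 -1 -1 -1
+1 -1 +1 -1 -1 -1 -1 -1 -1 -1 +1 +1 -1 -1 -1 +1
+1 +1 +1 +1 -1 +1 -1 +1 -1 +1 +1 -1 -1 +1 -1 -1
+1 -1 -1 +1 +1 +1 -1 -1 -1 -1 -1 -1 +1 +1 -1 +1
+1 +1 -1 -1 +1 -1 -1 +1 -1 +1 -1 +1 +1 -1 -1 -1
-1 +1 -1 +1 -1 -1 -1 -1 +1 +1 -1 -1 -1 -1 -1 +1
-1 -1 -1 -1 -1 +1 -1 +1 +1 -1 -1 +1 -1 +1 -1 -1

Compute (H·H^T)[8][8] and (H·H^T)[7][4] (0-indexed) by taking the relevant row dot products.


Row 4 of H: [-1, 1, 1, -1, -1, -1, 1, 1, 1, -1, -1, -1, 1, 1, -1, 1].
Row 7 of H: [1, 1, 1, 1, 1, -1, 1, -1, 1, -1, -1, 1, -1, 1, -1, -1].
Row 8 of H: [1, -1, -1, 1, -1, -1, 1, 1, -1, -1, -1, -1, -1, -1, 1, -1].
(H·H^T)[8][8] = Σ_j H[8][j]·H[8][j] = (1)² + (-1)² + (-1)² + (1)² + (-1)² + (-1)² + (1)² + (1)² + (-1)² + (-1)² + (-1)² + (-1)² + (-1)² + (-1)² + (1)² + (-1)² = 1 + 1 + 1 + 1 + 1 + 1 + 1 + 1 + 1 + 1 + 1 + 1 + 1 + 1 + 1 + 1 = 16.
(H·H^T)[7][4] = Σ_j H[7][j]·H[4][j] = (1)·(-1) + (1)·(1) + (1)·(1) + (1)·(-1) + (1)·(-1) + (-1)·(-1) + (1)·(1) + (-1)·(1) + (1)·(1) + (-1)·(-1) + (-1)·(-1) + (1)·(-1) + (-1)·(1) + (1)·(1) + (-1)·(-1) + (-1)·(1) = -1 + 1 + 1 + -1 + -1 + 1 + 1 + -1 + 1 + 1 + 1 + -1 + -1 + 1 + 1 + -1 = 2.
Rows 7 and 4 are not orthogonal (dot product = 2 ≠ 0), so H is not a Hadamard matrix.

(8,8) entry = 16; (7,4) entry = 2.


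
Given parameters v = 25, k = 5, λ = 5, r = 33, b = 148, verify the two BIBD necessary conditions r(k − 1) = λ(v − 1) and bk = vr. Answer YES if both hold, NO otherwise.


Condition (i): r(k − 1) = 33·4 = 132; λ(v − 1) = 5·24 = 120. Match? NO.
Condition (ii): bk = 148·5 = 740; vr = 25·33 = 825. Match? NO.
Both conditions hold? NO.

NO


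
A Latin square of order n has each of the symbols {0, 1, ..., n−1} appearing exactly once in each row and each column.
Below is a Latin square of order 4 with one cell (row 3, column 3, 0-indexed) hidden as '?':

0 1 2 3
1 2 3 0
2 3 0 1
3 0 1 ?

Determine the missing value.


Row 3 contains symbols [0, 1, 3] — missing [2].
Column 3 contains symbols [0, 1, 3] — missing [2].
The missing symbol must appear in both missing sets; intersection = [2].
Therefore the hidden value is 2.

Missing value = 2.


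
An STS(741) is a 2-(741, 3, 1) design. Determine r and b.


An STS(v) is a 2-(v, 3, 1) BIBD: block size k = 3, λ = 1.
Replication: r(k − 1) = λ(v − 1) ⇒ r·2 = 741 − 1 = 740 ⇒ r = 370.
Block count: bk = vr ⇒ b·3 = 741·370 = 274170 ⇒ b = 91390.
(Check via b = v(v − 1)/6 = 741·740/6 = 548340/6 = 91390.)

r = 370, b = 91390.


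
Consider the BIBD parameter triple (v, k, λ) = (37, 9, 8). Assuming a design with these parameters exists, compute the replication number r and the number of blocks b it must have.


Any 2-(v, k, λ) BIBD satisfies two necessary conditions:
  (i)  Each point sits in r blocks, and counting incidences through any fixed point gives r(k − 1) = λ(v − 1), so r = λ(v − 1)/(k − 1).
  (ii) Total incidences bk = vr, so b = vr/k.
Step 1: r = λ(v − 1)/(k − 1) = 8·(37 − 1)/(9 − 1) = 8·36/8 = 288/8 = 36.
Step 2: b = vr/k = 37·36/9 = 1332/9 = 148.
Check integrality: r = 36 ∈ Z ✓, b = 148 ∈ Z ✓.
(These identities are necessary conditions: they determine r and b for any design with these parameters, but do not by themselves prove that one exists.)

r = 36, b = 148.


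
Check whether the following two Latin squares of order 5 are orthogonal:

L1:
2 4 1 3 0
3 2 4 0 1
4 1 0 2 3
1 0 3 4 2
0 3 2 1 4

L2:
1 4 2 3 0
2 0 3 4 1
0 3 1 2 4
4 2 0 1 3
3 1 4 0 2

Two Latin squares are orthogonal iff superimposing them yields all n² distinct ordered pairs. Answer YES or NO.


Form the n² = 25 superimposed pairs (L1[i][j], L2[i][j]), row by row (rows and columns indexed from 0):
row 0: (2,1) (4,4) (1,2) (3,3) (0,0)
row 1: (3,2) (2,0) (4,3) (0,4) (1,1)
row 2: (4,0) (1,3) (0,1) (2,2) (3,4)
row 3: (1,4) (0,2) (3,0) (4,1) (2,3)
row 4: (0,3) (3,1) (2,4) (1,0) (4,2)
Orthogonality requires all 25 pairs distinct.
Check by first coordinate: for each symbol s of L1, list the L2 entries in the n cells where L1 = s; they must all differ.
  L1 = 0: L2 entries (in reading order) 0, 4, 1, 2, 3 — all 5 distinct ✓
  L1 = 1: L2 entries (in reading order) 2, 1, 3, 4, 0 — all 5 distinct ✓
  L1 = 2: L2 entries (in reading order) 1, 0, 2, 3, 4 — all 5 distinct ✓
  L1 = 3: L2 entries (in reading order) 3, 2, 4, 0, 1 — all 5 distinct ✓
  L1 = 4: L2 entries (in reading order) 4, 3, 0, 1, 2 — all 5 distinct ✓
Every symbol of L1 meets every symbol of L2 exactly once, so all 25 pairs are distinct (25 of 25).
Conclusion: YES.

YES


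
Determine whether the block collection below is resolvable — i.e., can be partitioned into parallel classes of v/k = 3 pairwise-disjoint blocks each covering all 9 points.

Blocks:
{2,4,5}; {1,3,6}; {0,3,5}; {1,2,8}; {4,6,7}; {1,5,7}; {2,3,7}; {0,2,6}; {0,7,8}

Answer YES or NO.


v = 9, block size k = 3, number of blocks = 9.
For resolvability, blocks must partition into parallel classes of size v/k = 3.
Total blocks must therefore be a multiple of 3: 9 = 3·3 + 0 ⇒ divisible ✓.
Consider block {1,5,7}. The only other block(s) in the collection disjoint from it are {0,2,6} — just 1 block(s). Any parallel class containing {1,5,7} would need 2 other blocks each disjoint from it, so no parallel class of size 3 can contain {1,5,7}.
Since every block must belong to some parallel class in a resolution, the collection cannot be partitioned into parallel classes.
Resolvable? NO.

NO


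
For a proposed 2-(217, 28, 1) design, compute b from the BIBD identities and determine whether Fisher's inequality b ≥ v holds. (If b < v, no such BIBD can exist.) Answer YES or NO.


r = λ(v − 1)/(k − 1) = 1·216/27 = 8.
b = vr/k = 217·8/28 = 62.
Fisher's inequality: b ≥ v ⇔ 62 ≥ 217? NO.

NO


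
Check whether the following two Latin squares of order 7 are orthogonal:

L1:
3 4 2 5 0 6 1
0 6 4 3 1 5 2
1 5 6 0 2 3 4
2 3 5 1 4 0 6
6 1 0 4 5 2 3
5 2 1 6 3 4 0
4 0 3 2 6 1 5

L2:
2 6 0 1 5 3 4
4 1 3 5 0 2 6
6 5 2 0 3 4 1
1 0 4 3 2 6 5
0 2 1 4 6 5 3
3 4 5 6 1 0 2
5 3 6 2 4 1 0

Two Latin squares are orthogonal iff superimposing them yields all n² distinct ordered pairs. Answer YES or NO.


Form the n² = 49 superimposed pairs (L1[i][j], L2[i][j]), row by row (rows and columns indexed from 0):
row 0: (3,2) (4,6) (2,0) (5,1) (0,5) (6,3) (1,4)
row 1: (0,4) (6,1) (4,3) (3,5) (1,0) (5,2) (2,6)
row 2: (1,6) (5,5) (6,2) (0,0) (2,3) (3,4) (4,1)
row 3: (2,1) (3,0) (5,4) (1,3) (4,2) (0,6) (6,5)
row 4: (6,0) (1,2) (0,1) (4,4) (5,6) (2,5) (3,3)
row 5: (5,3) (2,4) (1,5) (6,6) (3,1) (4,0) (0,2)
row 6: (4,5) (0,3) (3,6) (2,2) (6,4) (1,1) (5,0)
Orthogonality requires all 49 pairs distinct.
Check by first coordinate: for each symbol s of L1, list the L2 entries in the n cells where L1 = s; they must all differ.
  L1 = 0: L2 entries (in reading order) 5, 4, 0, 6, 1, 2, 3 — all 7 distinct ✓
  L1 = 1: L2 entries (in reading order) 4, 0, 6, 3, 2, 5, 1 — all 7 distinct ✓
  L1 = 2: L2 entries (in reading order) 0, 6, 3, 1, 5, 4, 2 — all 7 distinct ✓
  L1 = 3: L2 entries (in reading order) 2, 5, 4, 0, 3, 1, 6 — all 7 distinct ✓
  L1 = 4: L2 entries (in reading order) 6, 3, 1, 2, 4, 0, 5 — all 7 distinct ✓
  L1 = 5: L2 entries (in reading order) 1, 2, 5, 4, 6, 3, 0 — all 7 distinct ✓
  L1 = 6: L2 entries (in reading order) 3, 1, 2, 5, 0, 6, 4 — all 7 distinct ✓
Every symbol of L1 meets every symbol of L2 exactly once, so all 49 pairs are distinct (49 of 49).
Conclusion: YES.

YES


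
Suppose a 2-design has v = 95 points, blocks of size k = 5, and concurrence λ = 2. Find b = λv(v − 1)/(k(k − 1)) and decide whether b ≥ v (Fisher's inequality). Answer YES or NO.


b = λv(v − 1)/(k(k − 1)) = 2·95·94/(5·4) = 17860/20 = 893.
Compare with v = 95: b ≥ v, so Fisher's inequality holds.

YES


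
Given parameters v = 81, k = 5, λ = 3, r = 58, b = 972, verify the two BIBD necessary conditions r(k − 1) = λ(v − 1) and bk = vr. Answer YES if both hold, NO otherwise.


Condition (i): r(k − 1) = 58·4 = 232; λ(v − 1) = 3·80 = 240. Match? NO.
Condition (ii): bk = 972·5 = 4860; vr = 81·58 = 4698. Match? NO.
Both conditions hold? NO.

NO


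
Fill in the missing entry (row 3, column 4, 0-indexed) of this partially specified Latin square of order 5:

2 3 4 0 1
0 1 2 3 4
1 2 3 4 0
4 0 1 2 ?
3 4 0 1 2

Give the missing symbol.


Row 3 contains symbols [0, 1, 2, 4] — missing [3].
Column 4 contains symbols [0, 1, 2, 4] — missing [3].
The missing symbol must appear in both missing sets; intersection = [3].
Therefore the hidden value is 3.

Missing value = 3.


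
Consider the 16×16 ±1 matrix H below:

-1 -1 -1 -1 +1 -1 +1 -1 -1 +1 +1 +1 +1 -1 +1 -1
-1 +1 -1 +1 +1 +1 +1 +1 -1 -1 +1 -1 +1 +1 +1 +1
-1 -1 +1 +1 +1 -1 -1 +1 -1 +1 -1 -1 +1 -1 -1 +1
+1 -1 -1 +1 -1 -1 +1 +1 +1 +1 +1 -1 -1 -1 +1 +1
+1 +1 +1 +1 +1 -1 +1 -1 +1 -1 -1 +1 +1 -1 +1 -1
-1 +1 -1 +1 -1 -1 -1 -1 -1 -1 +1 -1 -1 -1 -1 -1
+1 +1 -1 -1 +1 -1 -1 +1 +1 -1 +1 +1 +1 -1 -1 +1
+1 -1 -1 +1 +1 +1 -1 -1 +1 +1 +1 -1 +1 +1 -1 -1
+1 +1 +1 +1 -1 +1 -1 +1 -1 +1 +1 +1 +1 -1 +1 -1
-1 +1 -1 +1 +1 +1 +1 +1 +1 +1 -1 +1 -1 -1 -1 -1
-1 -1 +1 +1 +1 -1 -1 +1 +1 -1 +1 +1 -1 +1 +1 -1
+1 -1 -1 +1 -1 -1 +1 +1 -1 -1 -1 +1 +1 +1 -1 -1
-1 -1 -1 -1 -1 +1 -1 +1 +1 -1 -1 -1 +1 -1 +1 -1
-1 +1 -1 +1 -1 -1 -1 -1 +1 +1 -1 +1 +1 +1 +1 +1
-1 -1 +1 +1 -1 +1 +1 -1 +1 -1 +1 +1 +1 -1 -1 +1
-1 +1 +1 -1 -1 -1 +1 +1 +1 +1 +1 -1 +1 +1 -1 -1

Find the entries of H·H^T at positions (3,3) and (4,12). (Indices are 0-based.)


Row 3 of H: [1, -1, -1, 1, -1, -1, 1, 1, 1, 1, 1, -1, -1, -1, 1, 1].
Row 4 of H: [1, 1, 1, 1, 1, -1, 1, -1, 1, -1, -1, 1, 1, -1, 1, -1].
Row 12 of H: [-1, -1, -1, -1, -1, 1, -1, 1, 1, -1, -1, -1, 1, -1, 1, -1].
(H·H^T)[3][3] = Σ_j H[3][j]·H[3][j] = (1)² + (-1)² + (-1)² + (1)² + (-1)² + (-1)² + (1)² + (1)² + (1)² + (1)² + (1)² + (-1)² + (-1)² + (-1)² + (1)² + (1)² = 1 + 1 + 1 + 1 + 1 + 1 + 1 + 1 + 1 + 1 + 1 + 1 + 1 + 1 + 1 + 1 = 16.
(H·H^T)[4][12] = Σ_j H[4][j]·H[12][j] = (1)·(-1) + (1)·(-1) + (1)·(-1) + (1)·(-1) + (1)·(-1) + (-1)·(1) + (1)·(-1) + (-1)·(1) + (1)·(1) + (-1)·(-1) + (-1)·(-1) + (1)·(-1) + (1)·(1) + (-1)·(-1) + (1)·(1) + (-1)·(-1) = -1 + -1 + -1 + -1 + -1 + -1 + -1 + -1 + 1 + 1 + 1 + -1 + 1 + 1 + 1 + 1 = -2.
Rows 4 and 12 are not orthogonal (dot product = -2 ≠ 0), so H is not a Hadamard matrix.

(3,3) entry = 16; (4,12) entry = -2.


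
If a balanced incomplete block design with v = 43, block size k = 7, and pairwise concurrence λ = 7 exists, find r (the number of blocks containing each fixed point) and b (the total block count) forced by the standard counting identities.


Any 2-(v, k, λ) BIBD satisfies two necessary conditions:
  (i)  Each point sits in r blocks, and counting incidences through any fixed point gives r(k − 1) = λ(v − 1), so r = λ(v − 1)/(k − 1).
  (ii) Total incidences bk = vr, so b = vr/k.
Step 1: r = λ(v − 1)/(k − 1) = 7·(43 − 1)/(7 − 1) = 7·42/6 = 294/6 = 49.
Step 2: b = vr/k = 43·49/7 = 2107/7 = 301.
Check integrality: r = 49 ∈ Z ✓, b = 301 ∈ Z ✓.
(These identities are necessary conditions: they determine r and b for any design with these parameters, but do not by themselves prove that one exists.)

r = 49, b = 301.


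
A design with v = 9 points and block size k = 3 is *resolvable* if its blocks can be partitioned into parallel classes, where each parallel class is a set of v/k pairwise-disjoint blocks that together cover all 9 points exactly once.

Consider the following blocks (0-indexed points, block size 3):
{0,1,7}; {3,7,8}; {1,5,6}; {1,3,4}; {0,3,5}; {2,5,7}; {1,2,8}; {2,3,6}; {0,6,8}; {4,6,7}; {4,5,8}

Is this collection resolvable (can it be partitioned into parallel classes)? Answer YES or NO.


v = 9, block size k = 3, number of blocks = 11.
For resolvability, blocks must partition into parallel classes of size v/k = 3.
Total blocks must therefore be a multiple of 3: 11 = 3·3 + 2 ⇒ not divisible ✗.
Resolvable? NO.

NO


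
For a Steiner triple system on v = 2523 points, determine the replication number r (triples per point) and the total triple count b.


An STS(v) is a 2-(v, 3, 1) BIBD: block size k = 3, λ = 1.
Replication: r(k − 1) = λ(v − 1) ⇒ r·2 = 2523 − 1 = 2522 ⇒ r = 1261.
Block count: b = v(v − 1)/6 = 2523·2522/6 = 6363006/6 = 1060501.
(Check via bk = vr: 1060501·3 = 3181503 = 2523·1261 = 3181503 ✓.)

r = 1261, b = 1060501.


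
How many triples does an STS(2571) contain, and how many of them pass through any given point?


An STS(v) is a 2-(v, 3, 1) BIBD: block size k = 3, λ = 1.
Replication: r(k − 1) = λ(v − 1) ⇒ r·2 = 2571 − 1 = 2570 ⇒ r = 1285.
Block count: b = v(v − 1)/6 = 2571·2570/6 = 6607470/6 = 1101245.

r = 1285, b = 1101245.


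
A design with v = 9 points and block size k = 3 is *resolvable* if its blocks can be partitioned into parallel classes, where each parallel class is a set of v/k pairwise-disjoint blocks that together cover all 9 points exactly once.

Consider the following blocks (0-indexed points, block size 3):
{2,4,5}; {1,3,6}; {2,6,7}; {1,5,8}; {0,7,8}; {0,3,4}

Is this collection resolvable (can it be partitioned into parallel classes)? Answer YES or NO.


v = 9, block size k = 3, number of blocks = 6.
For resolvability, blocks must partition into parallel classes of size v/k = 3.
Total blocks must therefore be a multiple of 3: 6 = 3·2 + 0 ⇒ divisible ✓.
Greedy packing gives 2 candidate class(es). Each should be a full parallel class (size 3, covers all 9 points).
  Class 1 (3 blocks): {2,4,5}; {1,3,6}; {0,7,8}. Points covered: [0, 1, 2, 3, 4, 5, 6, 7, 8].
  Class 2 (3 blocks): {2,6,7}; {1,5,8}; {0,3,4}. Points covered: [0, 1, 2, 3, 4, 5, 6, 7, 8].
All classes full (size 3)? YES. All classes cover every point? YES.
Resolvable? YES.

YES


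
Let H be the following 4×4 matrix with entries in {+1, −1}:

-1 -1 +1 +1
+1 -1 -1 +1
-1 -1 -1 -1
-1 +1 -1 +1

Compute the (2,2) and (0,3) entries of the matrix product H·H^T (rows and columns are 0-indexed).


Row 0 of H: [-1, -1, 1, 1].
Row 2 of H: [-1, -1, -1, -1].
Row 3 of H: [-1, 1, -1, 1].
(H·H^T)[2][2] = Σ_j H[2][j]·H[2][j] = (-1)² + (-1)² + (-1)² + (-1)² = 1 + 1 + 1 + 1 = 4.
(H·H^T)[0][3] = Σ_j H[0][j]·H[3][j] = (-1)·(-1) + (-1)·(1) + (1)·(-1) + (1)·(1) = 1 + -1 + -1 + 1 = 0.
So rows 0 and 3 are orthogonal; the diagonal entry equals n = 4.

(2,2) entry = 4; (0,3) entry = 0.


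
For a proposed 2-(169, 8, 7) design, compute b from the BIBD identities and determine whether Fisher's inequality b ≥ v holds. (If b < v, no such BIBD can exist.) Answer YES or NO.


r = λ(v − 1)/(k − 1) = 7·168/7 = 168.
b = vr/k = 169·168/8 = 3549.
Fisher's inequality: b ≥ v ⇔ 3549 ≥ 169? YES.

YES


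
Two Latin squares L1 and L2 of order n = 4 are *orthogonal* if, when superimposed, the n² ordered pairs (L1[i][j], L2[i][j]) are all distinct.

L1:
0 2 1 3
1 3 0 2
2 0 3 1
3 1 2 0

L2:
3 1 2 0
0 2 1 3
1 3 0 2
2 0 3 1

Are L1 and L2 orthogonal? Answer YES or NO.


Form the n² = 16 superimposed pairs (L1[i][j], L2[i][j]), row by row (rows and columns indexed from 0):
row 0: (0,3) (2,1) (1,2) (3,0)
row 1: (1,0) (3,2) (0,1) (2,3)
row 2: (2,1) (0,3) (3,0) (1,2)
row 3: (3,2) (1,0) (2,3) (0,1)
Orthogonality requires all 16 pairs distinct.
But the pair (2,1) repeats: cell (0,1) has L1 = 2, L2 = 1, and cell (2,0) has L1 = 2, L2 = 1.
A repeated pair means some other pair never occurs (only 8 distinct pairs out of 16), so the squares are not orthogonal.
Conclusion: NO.

NO


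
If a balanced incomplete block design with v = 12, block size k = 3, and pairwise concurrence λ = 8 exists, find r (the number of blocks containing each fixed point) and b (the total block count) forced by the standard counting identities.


Any 2-(v, k, λ) BIBD satisfies two necessary conditions:
  (i)  Each point sits in r blocks, and counting incidences through any fixed point gives r(k − 1) = λ(v − 1), so r = λ(v − 1)/(k − 1).
  (ii) Total incidences bk = vr, so b = vr/k.
Step 1: r = λ(v − 1)/(k − 1) = 8·(12 − 1)/(3 − 1) = 8·11/2 = 88/2 = 44.
Step 2: b = vr/k = 12·44/3 = 528/3 = 176.
Check integrality: r = 44 ∈ Z ✓, b = 176 ∈ Z ✓.
(These identities are necessary conditions: they determine r and b for any design with these parameters, but do not by themselves prove that one exists.)

r = 44, b = 176.


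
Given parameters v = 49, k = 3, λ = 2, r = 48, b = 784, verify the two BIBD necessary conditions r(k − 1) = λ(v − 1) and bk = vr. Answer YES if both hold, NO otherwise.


Condition (i): r(k − 1) = 48·2 = 96; λ(v − 1) = 2·48 = 96. Match? YES.
Condition (ii): bk = 784·3 = 2352; vr = 49·48 = 2352. Match? YES.
Both conditions hold? YES.

YES
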